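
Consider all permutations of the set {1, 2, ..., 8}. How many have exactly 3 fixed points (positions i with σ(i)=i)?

2464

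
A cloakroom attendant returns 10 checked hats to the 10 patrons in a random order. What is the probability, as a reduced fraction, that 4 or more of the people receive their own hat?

Favorable outcomes: Σ_{i≥4} C(10,i)·!(10-i) = 210·265 + 252·44 + 210·9 + 120·2 + 45·1 + 10·0 + 1·1 = 68914.
Total outcomes: 10! = 3628800.
Probability = 68914/3628800 = 34457/1814400.

34457/1814400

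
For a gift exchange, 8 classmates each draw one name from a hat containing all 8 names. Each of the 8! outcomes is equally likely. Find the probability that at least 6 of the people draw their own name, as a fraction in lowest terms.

29/40320

Favorable outcomes: Σ_{i≥6} C(8,i)·!(8-i) = 28·1 + 8·0 + 1·1 = 29.
Total outcomes: 8! = 40320.
Probability = 29/40320 = 29/40320.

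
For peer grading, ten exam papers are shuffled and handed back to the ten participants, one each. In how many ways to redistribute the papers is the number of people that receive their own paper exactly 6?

Choose which 6 of the 10 are fixed: C(10,6) = 210.
The other 4 form a derangement: !4 = 9.
Total: 210 × 9 = 1890.

1890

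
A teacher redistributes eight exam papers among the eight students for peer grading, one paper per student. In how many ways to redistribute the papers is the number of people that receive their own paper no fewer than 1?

25487

Sum C(8,i)·!(8-i) for i = 1..8:
  i=1: C(8,1)·!7 = 8·1854 = 14832
  i=2: C(8,2)·!6 = 28·265 = 7420
  i=3: C(8,3)·!5 = 56·44 = 2464
  i=4: C(8,4)·!4 = 70·9 = 630
  i=5: C(8,5)·!3 = 56·2 = 112
  i=6: C(8,6)·!2 = 28·1 = 28
  i=7: C(8,7)·!1 = 8·0 = 0
  i=8: C(8,8)·!0 = 1·1 = 1
Total = 25487.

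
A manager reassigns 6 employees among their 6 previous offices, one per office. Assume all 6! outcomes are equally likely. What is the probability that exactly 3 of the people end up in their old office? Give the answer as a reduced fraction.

Favorable outcomes: C(6,3)·!3 = 20·2 = 40.
Total outcomes: 6! = 720.
Probability = 40/720 = 1/18.

1/18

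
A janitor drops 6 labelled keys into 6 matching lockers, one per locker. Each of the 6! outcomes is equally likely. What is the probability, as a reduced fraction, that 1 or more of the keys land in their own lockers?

91/144

Favorable outcomes: Σ_{i≥1} C(6,i)·!(6-i) = 6·44 + 15·9 + 20·2 + 15·1 + 6·0 + 1·1 = 455.
Total outcomes: 6! = 720.
Probability = 455/720 = 91/144.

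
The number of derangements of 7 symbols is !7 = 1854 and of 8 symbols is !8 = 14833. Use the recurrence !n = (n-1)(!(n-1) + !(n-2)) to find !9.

!9 = (9-1)·(!8 + !7) = 8·(14833 + 1854) = 8·16687 = 133496.

133496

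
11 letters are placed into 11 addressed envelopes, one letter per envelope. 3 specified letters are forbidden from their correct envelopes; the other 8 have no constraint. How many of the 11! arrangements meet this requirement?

Let A_j be the event that the j-th constrained one is fixed. By inclusion-exclusion over the 3 events:
Σ_{j=0}^{3} (-1)^j C(3,j)(11-j)!
= C(3,0)·11! - C(3,1)·10! + C(3,2)·9! - C(3,3)·8!
= 39916800 - 10886400 + 1088640 - 40320
= 30078720

30078720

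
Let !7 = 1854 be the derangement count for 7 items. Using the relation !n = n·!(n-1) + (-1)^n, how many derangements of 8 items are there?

14833

!8 = 8·1854 + 1 = 14833.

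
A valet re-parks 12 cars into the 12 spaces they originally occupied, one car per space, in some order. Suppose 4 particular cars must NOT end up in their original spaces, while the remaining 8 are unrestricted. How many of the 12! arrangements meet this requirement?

Let A_j be the event that the j-th constrained one is fixed. By inclusion-exclusion over the 4 events:
Σ_{j=0}^{4} (-1)^j C(4,j)(12-j)!
= C(4,0)·12! - C(4,1)·11! + C(4,2)·10! - C(4,3)·9! + C(4,4)·8!
= 479001600 - 159667200 + 21772800 - 1451520 + 40320
= 339696000

339696000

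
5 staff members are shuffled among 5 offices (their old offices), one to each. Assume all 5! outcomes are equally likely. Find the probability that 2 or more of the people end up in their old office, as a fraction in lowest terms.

Favorable outcomes: Σ_{i≥2} C(5,i)·!(5-i) = 10·2 + 10·1 + 5·0 + 1·1 = 31.
Total outcomes: 5! = 120.
Probability = 31/120 = 31/120.

31/120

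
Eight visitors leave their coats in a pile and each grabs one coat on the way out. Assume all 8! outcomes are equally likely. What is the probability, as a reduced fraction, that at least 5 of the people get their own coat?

Favorable outcomes: Σ_{i≥5} C(8,i)·!(8-i) = 56·2 + 28·1 + 8·0 + 1·1 = 141.
Total outcomes: 8! = 40320.
Probability = 141/40320 = 47/13440.

47/13440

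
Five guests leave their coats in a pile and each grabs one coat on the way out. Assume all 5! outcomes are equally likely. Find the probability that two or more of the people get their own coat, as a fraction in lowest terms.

31/120

Favorable outcomes: Σ_{i≥2} C(5,i)·!(5-i) = 10·2 + 10·1 + 5·0 + 1·1 = 31.
Total outcomes: 5! = 120.
Probability = 31/120 = 31/120.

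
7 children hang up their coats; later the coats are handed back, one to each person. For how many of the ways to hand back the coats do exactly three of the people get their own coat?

315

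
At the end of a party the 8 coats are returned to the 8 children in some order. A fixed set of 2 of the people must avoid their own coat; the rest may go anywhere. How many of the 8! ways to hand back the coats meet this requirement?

Let A_j be the event that the j-th constrained one is fixed. By inclusion-exclusion over the 2 events:
Σ_{j=0}^{2} (-1)^j C(2,j)(8-j)!
= C(2,0)·8! - C(2,1)·7! + C(2,2)·6!
= 40320 - 10080 + 720
= 30960

30960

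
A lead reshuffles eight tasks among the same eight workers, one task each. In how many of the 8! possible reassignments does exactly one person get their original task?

Pick the single fixed position: C(8,1) = 8 ways.
The other 7 form a derangement: !7 = 1854.
Total: 8 × 1854 = 14832.

14832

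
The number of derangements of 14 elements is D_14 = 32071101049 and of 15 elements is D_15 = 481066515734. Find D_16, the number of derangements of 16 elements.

7697064251745

D_16 = (16-1)·(D_15 + D_14) = 15·(481066515734 + 32071101049) = 15·513137616783 = 7697064251745.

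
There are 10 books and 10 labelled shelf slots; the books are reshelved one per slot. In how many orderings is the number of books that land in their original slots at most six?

Sum C(10,i)·!(10-i) for i = 0..6:
  i=0: C(10,0)·!10 = 1·1334961 = 1334961
  i=1: C(10,1)·!9 = 10·133496 = 1334960
  i=2: C(10,2)·!8 = 45·14833 = 667485
  i=3: C(10,3)·!7 = 120·1854 = 222480
  i=4: C(10,4)·!6 = 210·265 = 55650
  i=5: C(10,5)·!5 = 252·44 = 11088
  i=6: C(10,6)·!4 = 210·9 = 1890
Total = 3628514.

3628514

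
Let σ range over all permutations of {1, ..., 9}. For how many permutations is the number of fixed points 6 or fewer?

# with exactly i fixed is C(9,i)·!(9-i); sum over i=0..6:
  i=0: C(9,0)·!9 = 1·133496 = 133496
  i=1: C(9,1)·!8 = 9·14833 = 133497
  i=2: C(9,2)·!7 = 36·1854 = 66744
  i=3: C(9,3)·!6 = 84·265 = 22260
  i=4: C(9,4)·!5 = 126·44 = 5544
  i=5: C(9,5)·!4 = 126·9 = 1134
  i=6: C(9,6)·!3 = 84·2 = 168
Total = 362843.

362843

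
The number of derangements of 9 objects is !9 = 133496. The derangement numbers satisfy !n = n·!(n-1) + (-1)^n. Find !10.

!10 = 10·133496 + 1 = 1334961.

1334961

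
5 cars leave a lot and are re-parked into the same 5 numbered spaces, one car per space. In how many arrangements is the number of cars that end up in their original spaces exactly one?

Choose which one of the 5 is fixed: C(5,1) = 5.
The remaining 4 must be deranged: !4 = 9.
Total: 5 × 9 = 45.

45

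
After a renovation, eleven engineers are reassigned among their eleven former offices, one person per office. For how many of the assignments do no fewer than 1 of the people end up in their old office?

# with exactly i fixed is C(11,i)·!(11-i); sum over i=1..11:
  i=1: C(11,1)·!10 = 11·1334961 = 14684571
  i=2: C(11,2)·!9 = 55·133496 = 7342280
  i=3: C(11,3)·!8 = 165·14833 = 2447445
  i=4: C(11,4)·!7 = 330·1854 = 611820
  i=5: C(11,5)·!6 = 462·265 = 122430
  i=6: C(11,6)·!5 = 462·44 = 20328
  i=7: C(11,7)·!4 = 330·9 = 2970
  i=8: C(11,8)·!3 = 165·2 = 330
  i=9: C(11,9)·!2 = 55·1 = 55
  i=10: C(11,10)·!1 = 11·0 = 0
  i=11: C(11,11)·!0 = 1·1 = 1
Total = 25232230.

25232230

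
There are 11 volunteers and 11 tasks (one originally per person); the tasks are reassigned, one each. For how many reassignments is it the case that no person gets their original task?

By inclusion-exclusion, !11 = Σ (-1)^k · 11!/k! for k=0..11
= 11! - 11!/1! + 11!/2! - 11!/3! + 11!/4! - 11!/5! + 11!/6! - 11!/7! + 11!/8! - 11!/9! + 11!/10! - 11!/11!
= 39916800 - 39916800 + 19958400 - 6652800 + 1663200 - 332640 + 55440 - 7920 + 990 - 110 + 11 - 1
= 14684570

14684570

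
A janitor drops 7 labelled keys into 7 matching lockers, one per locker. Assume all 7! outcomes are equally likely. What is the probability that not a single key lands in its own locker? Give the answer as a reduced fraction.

103/280

Favorable outcomes: !7 = 1854.
Total outcomes: 7! = 5040.
Probability = 1854/5040 = 103/280.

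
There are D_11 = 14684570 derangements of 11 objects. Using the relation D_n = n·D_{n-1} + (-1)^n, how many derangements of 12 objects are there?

176214841

D_12 = 12·14684570 + 1 = 176214841.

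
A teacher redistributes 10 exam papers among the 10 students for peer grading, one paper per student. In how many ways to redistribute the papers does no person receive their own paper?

By inclusion-exclusion, !10 = Σ (-1)^k · 10!/k! for k=0..10
= 10! - 10!/1! + 10!/2! - 10!/3! + 10!/4! - 10!/5! + 10!/6! - 10!/7! + 10!/8! - 10!/9! + 10!/10!
= 3628800 - 3628800 + 1814400 - 604800 + 151200 - 30240 + 5040 - 720 + 90 - 10 + 1
= 1334961

1334961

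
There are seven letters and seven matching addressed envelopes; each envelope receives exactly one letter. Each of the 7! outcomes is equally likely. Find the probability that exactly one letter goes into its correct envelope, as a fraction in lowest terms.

53/144

Favorable outcomes: C(7,1)·!6 = 7·265 = 1855.
Total outcomes: 7! = 5040.
Probability = 1855/5040 = 53/144.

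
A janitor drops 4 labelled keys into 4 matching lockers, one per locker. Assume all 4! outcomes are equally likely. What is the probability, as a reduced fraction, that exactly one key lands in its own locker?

Favorable outcomes: C(4,1)·!3 = 4·2 = 8.
Total outcomes: 4! = 24.
Probability = 8/24 = 1/3.

1/3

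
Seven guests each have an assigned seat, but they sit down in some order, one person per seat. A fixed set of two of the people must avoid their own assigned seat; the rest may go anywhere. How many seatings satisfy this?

3720

Inclusion-exclusion on the 2 forbidden self-matches:
Σ_{j=0}^{2} (-1)^j C(2,j)(7-j)!
= C(2,0)·7! - C(2,1)·6! + C(2,2)·5!
= 5040 - 1440 + 120
= 3720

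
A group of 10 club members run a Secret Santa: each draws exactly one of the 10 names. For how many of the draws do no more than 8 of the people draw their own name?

Sum C(10,i)·!(10-i) for i = 0..8:
  i=0: C(10,0)·!10 = 1·1334961 = 1334961
  i=1: C(10,1)·!9 = 10·133496 = 1334960
  i=2: C(10,2)·!8 = 45·14833 = 667485
  i=3: C(10,3)·!7 = 120·1854 = 222480
  i=4: C(10,4)·!6 = 210·265 = 55650
  i=5: C(10,5)·!5 = 252·44 = 11088
  i=6: C(10,6)·!4 = 210·9 = 1890
  i=7: C(10,7)·!3 = 120·2 = 240
  i=8: C(10,8)·!2 = 45·1 = 45
Total = 3628799.

3628799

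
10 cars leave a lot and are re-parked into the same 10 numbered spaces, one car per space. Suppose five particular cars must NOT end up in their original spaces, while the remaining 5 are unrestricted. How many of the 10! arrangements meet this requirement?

Inclusion-exclusion on the 5 forbidden self-matches:
Σ_{j=0}^{5} (-1)^j C(5,j)(10-j)!
= C(5,0)·10! - C(5,1)·9! + C(5,2)·8! - C(5,3)·7! + C(5,4)·6! - C(5,5)·5!
= 3628800 - 1814400 + 403200 - 50400 + 3600 - 120
= 2170680

2170680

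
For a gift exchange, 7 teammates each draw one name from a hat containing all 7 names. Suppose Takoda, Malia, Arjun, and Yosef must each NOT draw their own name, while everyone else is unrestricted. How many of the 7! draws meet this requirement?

2790

Inclusion-exclusion on the 4 forbidden self-matches:
Σ_{j=0}^{4} (-1)^j C(4,j)(7-j)!
= C(4,0)·7! - C(4,1)·6! + C(4,2)·5! - C(4,3)·4! + C(4,4)·3!
= 5040 - 2880 + 720 - 96 + 6
= 2790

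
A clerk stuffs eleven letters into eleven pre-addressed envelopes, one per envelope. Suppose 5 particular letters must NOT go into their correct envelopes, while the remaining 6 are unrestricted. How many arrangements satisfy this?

Let A_j be the event that the j-th constrained one is fixed. By inclusion-exclusion over the 5 events:
Σ_{j=0}^{5} (-1)^j C(5,j)(11-j)!
= C(5,0)·11! - C(5,1)·10! + C(5,2)·9! - C(5,3)·8! + C(5,4)·7! - C(5,5)·6!
= 39916800 - 18144000 + 3628800 - 403200 + 25200 - 720
= 25022880

25022880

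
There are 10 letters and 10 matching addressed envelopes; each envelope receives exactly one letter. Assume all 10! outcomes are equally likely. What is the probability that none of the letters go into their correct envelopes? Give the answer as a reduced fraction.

Favorable outcomes: !10 = 1334961.
Total outcomes: 10! = 3628800.
Probability = 1334961/3628800 = 16481/44800.

16481/44800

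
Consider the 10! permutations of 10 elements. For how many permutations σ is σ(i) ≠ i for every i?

The subfactorial !10 = [10!/e] (nearest integer).
10! = 3628800, and 3628800/e ≈ 1334960.92, so !10 = 1334961.

1334961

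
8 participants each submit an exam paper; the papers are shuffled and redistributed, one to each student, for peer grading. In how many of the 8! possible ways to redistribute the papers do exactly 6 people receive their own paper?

28

Choose which 6 of the 8 are fixed: C(8,6) = 28.
The other 2 form a derangement: !2 = 1.
Total: 28 × 1 = 28.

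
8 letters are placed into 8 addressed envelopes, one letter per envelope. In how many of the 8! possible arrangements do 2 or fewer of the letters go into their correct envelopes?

37085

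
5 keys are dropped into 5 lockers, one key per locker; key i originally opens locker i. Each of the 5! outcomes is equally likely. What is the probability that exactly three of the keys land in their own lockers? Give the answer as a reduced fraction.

1/12

Favorable outcomes: C(5,3)·!2 = 10·1 = 10.
Total outcomes: 5! = 120.
Probability = 10/120 = 1/12.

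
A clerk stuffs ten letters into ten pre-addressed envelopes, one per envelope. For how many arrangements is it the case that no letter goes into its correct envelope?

1334961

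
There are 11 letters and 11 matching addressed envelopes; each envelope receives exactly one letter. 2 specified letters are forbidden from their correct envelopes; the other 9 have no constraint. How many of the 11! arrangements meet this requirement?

Inclusion-exclusion on the 2 forbidden self-matches:
Σ_{j=0}^{2} (-1)^j C(2,j)(11-j)!
= C(2,0)·11! - C(2,1)·10! + C(2,2)·9!
= 39916800 - 7257600 + 362880
= 33022080

33022080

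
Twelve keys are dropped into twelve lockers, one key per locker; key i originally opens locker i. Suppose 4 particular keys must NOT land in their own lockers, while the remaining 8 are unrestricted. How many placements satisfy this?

Let A_j be the event that the j-th constrained one is fixed. By inclusion-exclusion over the 4 events:
Σ_{j=0}^{4} (-1)^j C(4,j)(12-j)!
= C(4,0)·12! - C(4,1)·11! + C(4,2)·10! - C(4,3)·9! + C(4,4)·8!
= 479001600 - 159667200 + 21772800 - 1451520 + 40320
= 339696000

339696000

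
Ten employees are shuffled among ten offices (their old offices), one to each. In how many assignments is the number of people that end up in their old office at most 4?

Sum C(10,i)·!(10-i) for i = 0..4:
  i=0: C(10,0)·!10 = 1·1334961 = 1334961
  i=1: C(10,1)·!9 = 10·133496 = 1334960
  i=2: C(10,2)·!8 = 45·14833 = 667485
  i=3: C(10,3)·!7 = 120·1854 = 222480
  i=4: C(10,4)·!6 = 210·265 = 55650
Total = 3615536.

3615536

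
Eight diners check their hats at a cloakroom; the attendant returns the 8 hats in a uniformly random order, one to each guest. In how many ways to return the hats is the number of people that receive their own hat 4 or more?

771

# with exactly i fixed is C(8,i)·!(8-i); sum over i=4..8:
  i=4: C(8,4)·!4 = 70·9 = 630
  i=5: C(8,5)·!3 = 56·2 = 112
  i=6: C(8,6)·!2 = 28·1 = 28
  i=7: C(8,7)·!1 = 8·0 = 0
  i=8: C(8,8)·!0 = 1·1 = 1
Total = 771.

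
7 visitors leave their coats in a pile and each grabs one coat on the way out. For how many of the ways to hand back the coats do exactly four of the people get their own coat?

Choose which 4 of the 7 are fixed: C(7,4) = 35.
The remaining 3 must be deranged: !3 = 2.
Total: 35 × 2 = 70.

70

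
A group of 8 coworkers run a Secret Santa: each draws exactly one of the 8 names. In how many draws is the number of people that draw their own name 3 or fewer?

# with exactly i fixed is C(8,i)·!(8-i); sum over i=0..3:
  i=0: C(8,0)·!8 = 1·14833 = 14833
  i=1: C(8,1)·!7 = 8·1854 = 14832
  i=2: C(8,2)·!6 = 28·265 = 7420
  i=3: C(8,3)·!5 = 56·44 = 2464
Total = 39549.

39549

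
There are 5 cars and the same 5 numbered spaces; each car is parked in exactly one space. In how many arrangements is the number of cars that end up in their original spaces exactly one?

Pick the single fixed position: C(5,1) = 5 ways.
The other 4 form a derangement: !4 = 9.
Total: 5 × 9 = 45.

45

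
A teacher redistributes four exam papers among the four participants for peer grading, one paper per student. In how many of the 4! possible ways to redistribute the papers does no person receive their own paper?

9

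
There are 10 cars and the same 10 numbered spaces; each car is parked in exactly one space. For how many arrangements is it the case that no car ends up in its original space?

Recurrence: !10 = 10·!9 + (-1)^10.
!10 = 10·133496 + 1 = 1334961

1334961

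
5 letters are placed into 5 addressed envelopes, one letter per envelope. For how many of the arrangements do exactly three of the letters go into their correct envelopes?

10

Choose which 3 of the 5 are fixed: C(5,3) = 10.
The other 2 form a derangement: !2 = 1.
Total: 10 × 1 = 10.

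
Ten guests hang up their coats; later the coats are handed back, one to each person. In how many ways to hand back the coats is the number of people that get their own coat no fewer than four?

68914

# with exactly i fixed is C(10,i)·!(10-i); sum over i=4..10:
  i=4: C(10,4)·!6 = 210·265 = 55650
  i=5: C(10,5)·!5 = 252·44 = 11088
  i=6: C(10,6)·!4 = 210·9 = 1890
  i=7: C(10,7)·!3 = 120·2 = 240
  i=8: C(10,8)·!2 = 45·1 = 45
  i=9: C(10,9)·!1 = 10·0 = 0
  i=10: C(10,10)·!0 = 1·1 = 1
Total = 68914.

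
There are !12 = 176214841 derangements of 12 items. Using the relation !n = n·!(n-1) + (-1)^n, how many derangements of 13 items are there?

2290792932

!13 = 13·176214841 - 1 = 2290792932.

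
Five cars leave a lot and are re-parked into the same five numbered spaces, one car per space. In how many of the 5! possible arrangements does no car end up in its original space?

Recurrence: !5 = 4·(!4 + !3).
!5 = 4·(9 + 2) = 4·11 = 44

44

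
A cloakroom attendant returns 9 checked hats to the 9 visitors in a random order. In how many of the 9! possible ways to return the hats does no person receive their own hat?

The subfactorial !9 = [9!/e] (nearest integer).
9! = 362880, and 362880/e ≈ 133496.09, so !9 = 133496.

133496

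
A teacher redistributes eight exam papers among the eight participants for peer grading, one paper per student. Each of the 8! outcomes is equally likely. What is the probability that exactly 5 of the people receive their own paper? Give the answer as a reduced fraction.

Favorable outcomes: C(8,5)·!3 = 56·2 = 112.
Total outcomes: 8! = 40320.
Probability = 112/40320 = 1/360.

1/360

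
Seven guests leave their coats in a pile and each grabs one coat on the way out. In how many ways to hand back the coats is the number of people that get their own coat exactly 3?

315

Choose which 3 of the 7 are fixed: C(7,3) = 35.
The other 4 form a derangement: !4 = 9.
Total: 35 × 9 = 315.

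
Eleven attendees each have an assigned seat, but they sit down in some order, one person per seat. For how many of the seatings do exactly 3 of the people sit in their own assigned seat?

2447445

Choose which 3 of the 11 are fixed: C(11,3) = 165.
The other 8 form a derangement: !8 = 14833.
Total: 165 × 14833 = 2447445.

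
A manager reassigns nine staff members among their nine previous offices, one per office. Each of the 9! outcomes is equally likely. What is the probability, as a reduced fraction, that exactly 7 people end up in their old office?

Favorable outcomes: C(9,7)·!2 = 36·1 = 36.
Total outcomes: 9! = 362880.
Probability = 36/362880 = 1/10080.

1/10080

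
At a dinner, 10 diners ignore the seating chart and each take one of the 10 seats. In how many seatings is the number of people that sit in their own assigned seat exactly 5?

Pick the 5 fixed positions: C(10,5) = 252 ways.
The other 5 form a derangement: !5 = 44.
Total: 252 × 44 = 11088.

11088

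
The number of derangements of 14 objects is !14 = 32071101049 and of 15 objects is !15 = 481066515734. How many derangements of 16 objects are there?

!16 = (16-1)·(!15 + !14) = 15·(481066515734 + 32071101049) = 15·513137616783 = 7697064251745.

7697064251745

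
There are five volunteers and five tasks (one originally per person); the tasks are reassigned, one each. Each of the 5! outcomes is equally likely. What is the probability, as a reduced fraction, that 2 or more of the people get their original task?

Favorable outcomes: Σ_{i≥2} C(5,i)·!(5-i) = 10·2 + 10·1 + 5·0 + 1·1 = 31.
Total outcomes: 5! = 120.
Probability = 31/120 = 31/120.

31/120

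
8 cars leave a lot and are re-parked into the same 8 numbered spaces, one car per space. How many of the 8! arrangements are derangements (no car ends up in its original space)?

Recurrence: !8 = 8·!7 + (-1)^8.
!8 = 8·1854 + 1 = 14833

14833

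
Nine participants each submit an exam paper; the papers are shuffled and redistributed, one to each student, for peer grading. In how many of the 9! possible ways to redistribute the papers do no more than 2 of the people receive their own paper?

Sum C(9,i)·!(9-i) for i = 0..2:
  i=0: C(9,0)·!9 = 1·133496 = 133496
  i=1: C(9,1)·!8 = 9·14833 = 133497
  i=2: C(9,2)·!7 = 36·1854 = 66744
Total = 333737.

333737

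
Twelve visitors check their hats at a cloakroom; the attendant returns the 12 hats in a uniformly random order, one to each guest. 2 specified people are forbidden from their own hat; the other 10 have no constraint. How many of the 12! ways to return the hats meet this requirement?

402796800

Let A_j be the event that the j-th constrained one is fixed. By inclusion-exclusion over the 2 events:
Σ_{j=0}^{2} (-1)^j C(2,j)(12-j)!
= C(2,0)·12! - C(2,1)·11! + C(2,2)·10!
= 479001600 - 79833600 + 3628800
= 402796800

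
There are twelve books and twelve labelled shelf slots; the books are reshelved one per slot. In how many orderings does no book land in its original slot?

176214841

Use !n = n·!(n-1) + (-1)^n.
!12 = 12·14684570 + 1 = 176214841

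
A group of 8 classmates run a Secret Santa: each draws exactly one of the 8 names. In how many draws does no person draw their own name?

14833

Recurrence: !8 = 8·!7 + (-1)^8.
!8 = 8·1854 + 1 = 14833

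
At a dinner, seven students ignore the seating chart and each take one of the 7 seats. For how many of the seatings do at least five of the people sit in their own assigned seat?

Sum C(7,i)·!(7-i) for i = 5..7:
  i=5: C(7,5)·!2 = 21·1 = 21
  i=6: C(7,6)·!1 = 7·0 = 0
  i=7: C(7,7)·!0 = 1·1 = 1
Total = 22.

22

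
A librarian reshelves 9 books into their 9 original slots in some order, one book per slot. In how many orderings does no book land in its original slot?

The number of derangements of 9 is !9 = Σ_{k=0}^{9} (-1)^k·9!/k!
= 9! - 9!/1! + 9!/2! - 9!/3! + 9!/4! - 9!/5! + 9!/6! - 9!/7! + 9!/8! - 9!/9!
= 362880 - 362880 + 181440 - 60480 + 15120 - 3024 + 504 - 72 + 9 - 1
= 133496

133496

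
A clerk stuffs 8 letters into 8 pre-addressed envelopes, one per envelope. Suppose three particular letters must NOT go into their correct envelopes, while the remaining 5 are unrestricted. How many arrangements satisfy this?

27240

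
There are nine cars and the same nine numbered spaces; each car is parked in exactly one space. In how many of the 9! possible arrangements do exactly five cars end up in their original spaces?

1134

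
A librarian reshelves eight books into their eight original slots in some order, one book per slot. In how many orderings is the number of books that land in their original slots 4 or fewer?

40179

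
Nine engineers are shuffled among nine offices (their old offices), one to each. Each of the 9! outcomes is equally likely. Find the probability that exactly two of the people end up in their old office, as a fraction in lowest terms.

Favorable outcomes: C(9,2)·!7 = 36·1854 = 66744.
Total outcomes: 9! = 362880.
Probability = 66744/362880 = 103/560.

103/560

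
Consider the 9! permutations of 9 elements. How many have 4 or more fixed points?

6883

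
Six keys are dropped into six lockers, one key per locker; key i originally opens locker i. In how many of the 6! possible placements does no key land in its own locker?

265

!6 = 6! · Σ_{k=0}^{6} (-1)^k/k!
= 6! - 6!/1! + 6!/2! - 6!/3! + 6!/4! - 6!/5! + 6!/6!
= 720 - 720 + 360 - 120 + 30 - 6 + 1
= 265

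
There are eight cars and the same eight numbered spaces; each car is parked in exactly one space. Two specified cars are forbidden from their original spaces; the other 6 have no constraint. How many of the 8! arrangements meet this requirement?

30960

Let A_j be the event that the j-th constrained one is fixed. By inclusion-exclusion over the 2 events:
Σ_{j=0}^{2} (-1)^j C(2,j)(8-j)!
= C(2,0)·8! - C(2,1)·7! + C(2,2)·6!
= 40320 - 10080 + 720
= 30960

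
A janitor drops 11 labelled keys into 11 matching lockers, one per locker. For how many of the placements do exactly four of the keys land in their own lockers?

611820

Pick the 4 fixed positions: C(11,4) = 330 ways.
The other 7 form a derangement: !7 = 1854.
Total: 330 × 1854 = 611820.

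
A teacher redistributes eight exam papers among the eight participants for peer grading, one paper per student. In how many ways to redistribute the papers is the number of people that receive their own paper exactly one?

Pick the single fixed position: C(8,1) = 8 ways.
The other 7 form a derangement: !7 = 1854.
Total: 8 × 1854 = 14832.

14832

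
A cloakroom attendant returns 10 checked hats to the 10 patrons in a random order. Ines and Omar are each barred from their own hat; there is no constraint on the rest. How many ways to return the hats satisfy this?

2943360

Inclusion-exclusion on the 2 forbidden self-matches:
Σ_{j=0}^{2} (-1)^j C(2,j)(10-j)!
= C(2,0)·10! - C(2,1)·9! + C(2,2)·8!
= 3628800 - 725760 + 40320
= 2943360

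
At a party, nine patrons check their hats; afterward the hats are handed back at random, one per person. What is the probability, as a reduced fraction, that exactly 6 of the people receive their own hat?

1/2160

Favorable outcomes: C(9,6)·!3 = 84·2 = 168.
Total outcomes: 9! = 362880.
Probability = 168/362880 = 1/2160.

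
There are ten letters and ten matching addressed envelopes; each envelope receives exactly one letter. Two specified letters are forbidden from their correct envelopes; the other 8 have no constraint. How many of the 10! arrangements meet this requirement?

2943360

Inclusion-exclusion on the 2 forbidden self-matches:
Σ_{j=0}^{2} (-1)^j C(2,j)(10-j)!
= C(2,0)·10! - C(2,1)·9! + C(2,2)·8!
= 3628800 - 725760 + 40320
= 2943360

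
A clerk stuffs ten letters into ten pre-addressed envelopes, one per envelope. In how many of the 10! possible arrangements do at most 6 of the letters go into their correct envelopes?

3628514

Sum C(10,i)·!(10-i) for i = 0..6:
  i=0: C(10,0)·!10 = 1·1334961 = 1334961
  i=1: C(10,1)·!9 = 10·133496 = 1334960
  i=2: C(10,2)·!8 = 45·14833 = 667485
  i=3: C(10,3)·!7 = 120·1854 = 222480
  i=4: C(10,4)·!6 = 210·265 = 55650
  i=5: C(10,5)·!5 = 252·44 = 11088
  i=6: C(10,6)·!4 = 210·9 = 1890
Total = 3628514.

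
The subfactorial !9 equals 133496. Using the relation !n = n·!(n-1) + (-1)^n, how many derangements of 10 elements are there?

1334961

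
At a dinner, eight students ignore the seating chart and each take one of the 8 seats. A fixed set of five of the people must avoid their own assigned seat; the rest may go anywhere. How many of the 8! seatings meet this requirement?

Let A_j be the event that the j-th constrained one is fixed. By inclusion-exclusion over the 5 events:
Σ_{j=0}^{5} (-1)^j C(5,j)(8-j)!
= C(5,0)·8! - C(5,1)·7! + C(5,2)·6! - C(5,3)·5! + C(5,4)·4! - C(5,5)·3!
= 40320 - 25200 + 7200 - 1200 + 120 - 6
= 21234

21234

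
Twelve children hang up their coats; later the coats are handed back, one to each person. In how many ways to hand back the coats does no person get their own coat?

!12 is the nearest integer to 12!/e.
12! = 479001600, and 479001600/e ≈ 176214840.93, so !12 = 176214841.

176214841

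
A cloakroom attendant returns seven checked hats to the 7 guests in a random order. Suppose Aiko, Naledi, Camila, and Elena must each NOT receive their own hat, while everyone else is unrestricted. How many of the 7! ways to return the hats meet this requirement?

Inclusion-exclusion on the 4 forbidden self-matches:
Σ_{j=0}^{4} (-1)^j C(4,j)(7-j)!
= C(4,0)·7! - C(4,1)·6! + C(4,2)·5! - C(4,3)·4! + C(4,4)·3!
= 5040 - 2880 + 720 - 96 + 6
= 2790

2790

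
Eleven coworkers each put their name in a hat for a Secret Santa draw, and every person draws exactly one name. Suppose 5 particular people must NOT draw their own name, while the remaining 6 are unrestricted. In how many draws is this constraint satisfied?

25022880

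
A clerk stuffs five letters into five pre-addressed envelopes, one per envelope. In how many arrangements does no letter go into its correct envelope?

44

By inclusion-exclusion, !5 = Σ (-1)^k · 5!/k! for k=0..5
= 5! - 5!/1! + 5!/2! - 5!/3! + 5!/4! - 5!/5!
= 120 - 120 + 60 - 20 + 5 - 1
= 44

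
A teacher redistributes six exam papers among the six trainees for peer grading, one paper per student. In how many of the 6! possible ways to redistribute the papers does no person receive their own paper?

265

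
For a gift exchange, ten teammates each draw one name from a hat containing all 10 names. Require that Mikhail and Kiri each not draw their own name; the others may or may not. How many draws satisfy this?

2943360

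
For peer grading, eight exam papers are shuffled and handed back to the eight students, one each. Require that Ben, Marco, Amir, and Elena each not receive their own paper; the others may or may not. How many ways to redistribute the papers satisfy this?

24024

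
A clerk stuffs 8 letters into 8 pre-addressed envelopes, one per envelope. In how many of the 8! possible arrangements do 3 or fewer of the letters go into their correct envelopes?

39549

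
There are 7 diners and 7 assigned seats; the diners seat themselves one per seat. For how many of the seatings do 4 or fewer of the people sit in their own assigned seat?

# with exactly i fixed is C(7,i)·!(7-i); sum over i=0..4:
  i=0: C(7,0)·!7 = 1·1854 = 1854
  i=1: C(7,1)·!6 = 7·265 = 1855
  i=2: C(7,2)·!5 = 21·44 = 924
  i=3: C(7,3)·!4 = 35·9 = 315
  i=4: C(7,4)·!3 = 35·2 = 70
Total = 5018.

5018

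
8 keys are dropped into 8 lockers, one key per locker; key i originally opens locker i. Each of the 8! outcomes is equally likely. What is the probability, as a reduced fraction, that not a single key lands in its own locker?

2119/5760

Favorable outcomes: !8 = 14833.
Total outcomes: 8! = 40320.
Probability = 14833/40320 = 2119/5760.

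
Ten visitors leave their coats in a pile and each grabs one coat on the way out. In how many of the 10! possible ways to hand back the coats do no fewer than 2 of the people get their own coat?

958879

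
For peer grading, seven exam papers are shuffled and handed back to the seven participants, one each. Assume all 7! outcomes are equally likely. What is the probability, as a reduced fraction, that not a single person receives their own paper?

103/280

Favorable outcomes: !7 = 1854.
Total outcomes: 7! = 5040.
Probability = 1854/5040 = 103/280.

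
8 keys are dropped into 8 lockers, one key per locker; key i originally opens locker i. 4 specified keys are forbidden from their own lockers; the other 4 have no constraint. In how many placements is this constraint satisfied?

24024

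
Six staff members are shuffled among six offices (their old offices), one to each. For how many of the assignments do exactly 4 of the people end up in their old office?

Pick the 4 fixed positions: C(6,4) = 15 ways.
The remaining 2 must be deranged: !2 = 1.
Total: 15 × 1 = 15.

15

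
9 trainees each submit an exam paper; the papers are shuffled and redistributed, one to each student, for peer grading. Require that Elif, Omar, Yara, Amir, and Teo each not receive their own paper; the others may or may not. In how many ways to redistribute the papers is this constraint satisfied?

205056

Inclusion-exclusion on the 5 forbidden self-matches:
Σ_{j=0}^{5} (-1)^j C(5,j)(9-j)!
= C(5,0)·9! - C(5,1)·8! + C(5,2)·7! - C(5,3)·6! + C(5,4)·5! - C(5,5)·4!
= 362880 - 201600 + 50400 - 7200 + 600 - 24
= 205056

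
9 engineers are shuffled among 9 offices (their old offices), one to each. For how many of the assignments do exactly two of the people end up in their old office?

66744

Pick the 2 fixed positions: C(9,2) = 36 ways.
The other 7 form a derangement: !7 = 1854.
Total: 36 × 1854 = 66744.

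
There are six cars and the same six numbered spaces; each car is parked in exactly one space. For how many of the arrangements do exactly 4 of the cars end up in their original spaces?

15

Pick the 4 fixed positions: C(6,4) = 15 ways.
The remaining 2 must be deranged: !2 = 1.
Total: 15 × 1 = 15.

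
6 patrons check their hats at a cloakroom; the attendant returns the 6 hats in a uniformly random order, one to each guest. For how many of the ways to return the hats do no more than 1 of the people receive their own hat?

529

# with exactly i fixed is C(6,i)·!(6-i); sum over i=0..1:
  i=0: C(6,0)·!6 = 1·265 = 265
  i=1: C(6,1)·!5 = 6·44 = 264
Total = 529.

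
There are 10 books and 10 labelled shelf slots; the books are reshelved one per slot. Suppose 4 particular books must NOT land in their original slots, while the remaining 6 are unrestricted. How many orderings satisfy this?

2399760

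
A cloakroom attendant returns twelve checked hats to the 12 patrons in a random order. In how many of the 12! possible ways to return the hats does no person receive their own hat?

176214841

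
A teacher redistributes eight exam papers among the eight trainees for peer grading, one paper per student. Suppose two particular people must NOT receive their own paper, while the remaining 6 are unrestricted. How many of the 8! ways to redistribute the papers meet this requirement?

30960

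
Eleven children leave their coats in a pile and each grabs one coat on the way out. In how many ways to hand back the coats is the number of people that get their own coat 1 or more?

Sum C(11,i)·!(11-i) for i = 1..11:
  i=1: C(11,1)·!10 = 11·1334961 = 14684571
  i=2: C(11,2)·!9 = 55·133496 = 7342280
  i=3: C(11,3)·!8 = 165·14833 = 2447445
  i=4: C(11,4)·!7 = 330·1854 = 611820
  i=5: C(11,5)·!6 = 462·265 = 122430
  i=6: C(11,6)·!5 = 462·44 = 20328
  i=7: C(11,7)·!4 = 330·9 = 2970
  i=8: C(11,8)·!3 = 165·2 = 330
  i=9: C(11,9)·!2 = 55·1 = 55
  i=10: C(11,10)·!1 = 11·0 = 0
  i=11: C(11,11)·!0 = 1·1 = 1
Total = 25232230.

25232230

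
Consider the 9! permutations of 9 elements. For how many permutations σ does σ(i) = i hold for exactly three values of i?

Pick the 3 fixed positions: C(9,3) = 84 ways.
The other 6 form a derangement: !6 = 265.
Total: 84 × 265 = 22260.

22260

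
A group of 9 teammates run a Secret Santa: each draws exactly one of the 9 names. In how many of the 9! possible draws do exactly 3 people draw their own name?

Pick the 3 fixed positions: C(9,3) = 84 ways.
The other 6 form a derangement: !6 = 265.
Total: 84 × 265 = 22260.

22260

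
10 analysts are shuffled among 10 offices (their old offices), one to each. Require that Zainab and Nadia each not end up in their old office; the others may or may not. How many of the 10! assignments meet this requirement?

Inclusion-exclusion on the 2 forbidden self-matches:
Σ_{j=0}^{2} (-1)^j C(2,j)(10-j)!
= C(2,0)·10! - C(2,1)·9! + C(2,2)·8!
= 3628800 - 725760 + 40320
= 2943360

2943360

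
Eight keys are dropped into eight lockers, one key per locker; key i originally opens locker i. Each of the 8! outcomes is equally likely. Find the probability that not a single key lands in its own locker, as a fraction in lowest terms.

Favorable outcomes: !8 = 14833.
Total outcomes: 8! = 40320.
Probability = 14833/40320 = 2119/5760.

2119/5760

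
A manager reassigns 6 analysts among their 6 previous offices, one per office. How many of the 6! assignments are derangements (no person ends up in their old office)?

The number of derangements of 6 is !6 = Σ_{k=0}^{6} (-1)^k·6!/k!
= 6! - 6!/1! + 6!/2! - 6!/3! + 6!/4! - 6!/5! + 6!/6!
= 720 - 720 + 360 - 120 + 30 - 6 + 1
= 265

265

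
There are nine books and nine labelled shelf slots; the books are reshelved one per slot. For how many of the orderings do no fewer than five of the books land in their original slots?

Sum C(9,i)·!(9-i) for i = 5..9:
  i=5: C(9,5)·!4 = 126·9 = 1134
  i=6: C(9,6)·!3 = 84·2 = 168
  i=7: C(9,7)·!2 = 36·1 = 36
  i=8: C(9,8)·!1 = 9·0 = 0
  i=9: C(9,9)·!0 = 1·1 = 1
Total = 1339.

1339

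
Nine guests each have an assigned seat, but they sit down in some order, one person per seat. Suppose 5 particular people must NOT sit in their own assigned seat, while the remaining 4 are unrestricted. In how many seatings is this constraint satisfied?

Inclusion-exclusion on the 5 forbidden self-matches:
Σ_{j=0}^{5} (-1)^j C(5,j)(9-j)!
= C(5,0)·9! - C(5,1)·8! + C(5,2)·7! - C(5,3)·6! + C(5,4)·5! - C(5,5)·4!
= 362880 - 201600 + 50400 - 7200 + 600 - 24
= 205056

205056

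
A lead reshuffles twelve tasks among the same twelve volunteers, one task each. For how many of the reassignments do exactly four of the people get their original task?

7342335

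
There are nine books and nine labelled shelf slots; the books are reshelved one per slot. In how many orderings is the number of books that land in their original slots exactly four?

Pick the 4 fixed positions: C(9,4) = 126 ways.
The other 5 form a derangement: !5 = 44.
Total: 126 × 44 = 5544.

5544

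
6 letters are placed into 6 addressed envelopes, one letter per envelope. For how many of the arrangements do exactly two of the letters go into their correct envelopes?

135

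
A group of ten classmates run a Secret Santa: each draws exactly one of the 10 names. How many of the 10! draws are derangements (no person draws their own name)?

1334961

The subfactorial !10 = [10!/e] (nearest integer).
10! = 3628800, and 3628800/e ≈ 1334960.92, so !10 = 1334961.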